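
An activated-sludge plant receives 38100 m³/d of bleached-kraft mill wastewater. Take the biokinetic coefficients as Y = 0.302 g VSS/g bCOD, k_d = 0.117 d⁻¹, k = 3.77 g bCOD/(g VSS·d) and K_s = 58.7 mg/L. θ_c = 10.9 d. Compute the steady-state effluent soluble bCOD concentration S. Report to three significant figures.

S ≈ 13.2 mg/L

From the Monod/SRT balance for a CMAS, S = K_s·(1+k_d θ_c)/[θ_c·(Y k − k_d) − 1] = 58.7 × (1 + 0.117 × 10.9) / [10.9 × (0.302 × 3.77 − 0.117) − 1] = 133.6 / 10.13 = 13.18 mg/L.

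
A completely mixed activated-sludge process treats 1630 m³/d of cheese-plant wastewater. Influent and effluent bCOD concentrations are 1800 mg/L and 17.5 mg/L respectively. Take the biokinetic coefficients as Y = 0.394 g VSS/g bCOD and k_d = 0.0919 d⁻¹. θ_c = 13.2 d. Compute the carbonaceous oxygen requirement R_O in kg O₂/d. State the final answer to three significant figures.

R_O ≈ 2170 kg O₂/d

Y_obs = Y / (1 + k_d θ_c) = 0.394 / (1 + 0.0919 × 13.2) = 0.394 / 2.213 = 0.1780.
Substrate removed = Q·(S₀ − S) = 1630 m³/d × (1800 − 17.5) g/m³ = 2.91×10^6 g/d = 2905 kg/d.
Net sludge production P_X = 0.1780 × 2905 = 517.3 kg VSS/d.
Carbonaceous O₂ demand = substrate oxidised − cell-mass equivalent = 2905 − 1.42 × 517.3 = 2171 kg O₂/d.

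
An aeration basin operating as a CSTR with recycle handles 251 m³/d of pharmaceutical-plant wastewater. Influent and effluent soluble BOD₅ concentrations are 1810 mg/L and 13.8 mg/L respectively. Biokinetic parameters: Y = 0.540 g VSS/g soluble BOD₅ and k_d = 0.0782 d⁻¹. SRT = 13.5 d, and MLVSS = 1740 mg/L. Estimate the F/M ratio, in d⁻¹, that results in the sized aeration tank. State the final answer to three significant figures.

Rearranging the biomass balance for a CMAS with decay, V = Y·Q·ΔS·θ_c / [X·(1+k_d θ_c)] = 0.540 × 251 × (1810 − 13.8) × 13.5 / [1740 × (1 + 0.0782 × 13.5)] = 3.29×10^6 / 3577 = 918.9 m³.
F/M = Q·S₀ / (V·X) = 251 × 1810 / (918.9 × 1740) = 0.2842 g soluble BOD₅·(g VSS·d)⁻¹.

F/M ≈ 0.284 d⁻¹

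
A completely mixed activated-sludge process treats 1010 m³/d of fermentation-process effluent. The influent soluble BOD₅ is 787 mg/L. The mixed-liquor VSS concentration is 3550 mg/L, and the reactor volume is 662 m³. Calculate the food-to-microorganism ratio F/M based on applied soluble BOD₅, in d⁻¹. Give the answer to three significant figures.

F/M ≈ 0.338 d⁻¹

F/M = applied load / biomass = Q·S₀/(V·X) = 1010 × 787 / (662.0 × 3550) = 0.3382 d⁻¹.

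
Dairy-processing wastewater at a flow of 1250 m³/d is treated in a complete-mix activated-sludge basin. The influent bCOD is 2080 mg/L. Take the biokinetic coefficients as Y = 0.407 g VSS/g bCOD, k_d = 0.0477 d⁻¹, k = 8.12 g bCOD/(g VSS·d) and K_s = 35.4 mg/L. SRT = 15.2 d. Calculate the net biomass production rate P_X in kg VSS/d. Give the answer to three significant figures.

For a completely mixed reactor with recycle the Lawrence–McCarty relation gives S = K_s·(1 + k_d·θ_c) / [θ_c·(Y·k − k_d) − 1] = 35.4 × (1 + 0.0477 × 15.2) / [15.2 × (0.407 × 8.12 − 0.0477) − 1] = 61.07 / 48.51 = 1.259 mg/L.
Observed yield with endogenous decay: Y_obs = Y / (1 + k_d·θ_c) = 0.407 / (1 + 0.0477 × 15.2) = 0.407 / 1.725 = 0.2359 g VSS/g bCOD.
Q·(S₀ − S) = 1250 × (2080 − 1.26) × 10⁻³ = 2598 kg/d removed.
So the net sludge growth is P_X = 0.2359 × 2598 = 613.1 kg VSS/d.

P_X ≈ 613 kg VSS/d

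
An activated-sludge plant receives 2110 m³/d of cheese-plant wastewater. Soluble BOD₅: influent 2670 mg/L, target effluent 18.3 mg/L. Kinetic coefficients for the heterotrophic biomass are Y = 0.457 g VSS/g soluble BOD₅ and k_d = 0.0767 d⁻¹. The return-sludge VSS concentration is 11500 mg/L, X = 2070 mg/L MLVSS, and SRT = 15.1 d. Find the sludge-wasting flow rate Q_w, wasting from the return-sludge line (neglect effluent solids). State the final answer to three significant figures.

Q_w ≈ 103 m³/d

Rearranging the biomass balance for a CMAS with decay, V = Y·Q·ΔS·θ_c / [X·(1+k_d θ_c)] = 0.457 × 2110 × (2670 − 18.3) × 15.1 / [2070 × (1 + 0.0767 × 15.1)] = 3.86×10^7 / 4467 = 8643 m³.
θ_c = V·X/(Q_w·X_r) when wasting from the recycle, so Q_w = V·X/(θ_c·X_r) = 8643 × 2070 / (15.1 × 11500) = 103.0 m³/d.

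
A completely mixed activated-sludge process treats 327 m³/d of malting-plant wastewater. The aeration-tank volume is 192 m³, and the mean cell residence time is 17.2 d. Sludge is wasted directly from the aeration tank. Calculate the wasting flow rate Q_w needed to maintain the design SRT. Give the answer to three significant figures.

Q_w ≈ 11.2 m³/d

Wasting from the aeration tank: Q_w = V / θ_c = 192.0 / 17.2 = 11.16 m³/d.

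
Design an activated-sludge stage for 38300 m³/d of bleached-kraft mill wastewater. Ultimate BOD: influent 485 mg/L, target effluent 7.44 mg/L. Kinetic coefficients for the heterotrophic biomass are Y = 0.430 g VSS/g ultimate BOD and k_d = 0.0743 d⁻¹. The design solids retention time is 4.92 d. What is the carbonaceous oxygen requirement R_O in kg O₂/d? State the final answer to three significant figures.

The observed yield is Y_obs = Y/(1 + k_d·θ_c) = 0.430 / (1 + 0.0743 × 4.92) = 0.430 / 1.366 = 0.3149 g VSS per g ultimate BOD removed.
ΔS = 485 − 7.44 = 477.6 mg/L, so the substrate removal rate is 38300 × 477.6/1000 = 18291 kg ultimate BOD/d.
Biomass synthesised: P_X = Y_obs × 18291 = 5760 kg VSS/d.
Carbonaceous O₂ demand = substrate oxidised − cell-mass equivalent = 18291 − 1.42 × 5760 = 10112 kg O₂/d.

R_O ≈ 10100 kg O₂/d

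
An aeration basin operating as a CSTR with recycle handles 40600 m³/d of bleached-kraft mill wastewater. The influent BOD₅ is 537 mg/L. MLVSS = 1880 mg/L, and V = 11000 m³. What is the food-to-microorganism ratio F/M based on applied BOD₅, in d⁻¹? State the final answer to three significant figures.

F/M = applied load / biomass = Q·S₀/(V·X) = 40600 × 537 / (11000 × 1880) = 1.054 d⁻¹.

F/M ≈ 1.05 d⁻¹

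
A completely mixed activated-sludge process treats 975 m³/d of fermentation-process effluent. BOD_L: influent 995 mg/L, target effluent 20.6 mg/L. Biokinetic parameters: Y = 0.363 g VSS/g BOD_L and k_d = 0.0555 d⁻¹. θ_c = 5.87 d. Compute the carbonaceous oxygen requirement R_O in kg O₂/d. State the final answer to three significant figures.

Observed yield with endogenous decay: Y_obs = Y / (1 + k_d·θ_c) = 0.363 / (1 + 0.0555 × 5.87) = 0.363 / 1.326 = 0.2738 g VSS/g BOD_L.
ΔS = 995 − 20.6 = 974.4 mg/L, so the substrate removal rate is 975 × 974.4/1000 = 950.0 kg BOD_L/d.
P_X = Y_obs·Q·(S₀ − S) = 0.2738 × 950.0 = 260.1 kg VSS/d.
R_O = Q·(S₀ − S) − 1.42·P_X = 950.0 − 1.42 × 260.1 = 580.7 kg O₂/d.

R_O ≈ 581 kg O₂/d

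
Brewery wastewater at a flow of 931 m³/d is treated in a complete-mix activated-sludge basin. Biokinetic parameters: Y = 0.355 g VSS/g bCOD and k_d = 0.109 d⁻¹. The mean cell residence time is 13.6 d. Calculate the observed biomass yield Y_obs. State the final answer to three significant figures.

Y_obs ≈ 0.143 g VSS/g bCOD

Observed yield with endogenous decay: Y_obs = Y / (1 + k_d·θ_c) = 0.355 / (1 + 0.109 × 13.6) = 0.355 / 2.482 = 0.1430 g VSS/g bCOD.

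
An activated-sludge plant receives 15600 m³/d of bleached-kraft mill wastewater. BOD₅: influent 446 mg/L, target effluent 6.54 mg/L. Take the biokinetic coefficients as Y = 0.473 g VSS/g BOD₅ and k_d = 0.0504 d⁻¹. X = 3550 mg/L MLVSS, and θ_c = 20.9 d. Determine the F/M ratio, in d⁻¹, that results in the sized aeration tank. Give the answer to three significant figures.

From the SRT design equation V = Y Q (S₀−S) θ_c / [X (1 + k_d θ_c)] = 0.473 × 15600 × (446 − 6.54) × 20.9 / [3550 × (1 + 0.0504 × 20.9)] = 6.78×10^7 / 7289 = 9297 m³.
F/M = Q·S₀ / (V·X) = 15600 × 446 / (9297 × 3550) = 0.2108 g BOD₅·(g VSS·d)⁻¹.

F/M ≈ 0.211 d⁻¹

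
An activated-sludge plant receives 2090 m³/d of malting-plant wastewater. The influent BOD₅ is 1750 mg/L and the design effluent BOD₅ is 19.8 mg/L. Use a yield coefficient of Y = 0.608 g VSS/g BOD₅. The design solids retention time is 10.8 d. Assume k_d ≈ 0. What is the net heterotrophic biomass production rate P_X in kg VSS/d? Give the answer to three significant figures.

With endogenous decay neglected, the observed yield equals the true yield: Y_obs = Y = 0.608 g VSS/g BOD₅.
Substrate removed = Q·(S₀ − S) = 2090 m³/d × (1750 − 19.8) g/m³ = 3.62×10^6 g/d = 3616 kg/d.
Biomass produced: P_X = Y_obs·Q·ΔS = 0.6080 × 3616 ≈ 2199 kg VSS/d.

P_X ≈ 2200 kg VSS/d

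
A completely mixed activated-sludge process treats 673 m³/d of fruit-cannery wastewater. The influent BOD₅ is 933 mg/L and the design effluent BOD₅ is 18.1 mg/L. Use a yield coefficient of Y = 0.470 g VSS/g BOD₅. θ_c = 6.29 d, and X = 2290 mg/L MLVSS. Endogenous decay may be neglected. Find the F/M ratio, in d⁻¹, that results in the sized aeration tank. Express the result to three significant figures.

Biomass mass balance (decay neglected): V·X = Y·Q·(S₀ − S)·θ_c, so V = 0.470 × 673 × (933 − 18.1) × 6.29 / 2290 = 794.9 m³.
F/M = applied load / biomass = Q·S₀/(V·X) = 673 × 933 / (794.9 × 2290) = 0.3450 d⁻¹.

F/M ≈ 0.345 d⁻¹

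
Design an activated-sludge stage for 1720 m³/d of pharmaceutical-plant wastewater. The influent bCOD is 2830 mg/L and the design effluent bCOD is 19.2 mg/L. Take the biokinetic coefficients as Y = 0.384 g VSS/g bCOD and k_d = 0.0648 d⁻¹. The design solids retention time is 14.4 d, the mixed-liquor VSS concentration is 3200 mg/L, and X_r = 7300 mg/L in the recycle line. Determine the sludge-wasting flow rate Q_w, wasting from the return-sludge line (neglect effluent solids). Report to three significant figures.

Rearranging the biomass balance for a CMAS with decay, V = Y·Q·ΔS·θ_c / [X·(1+k_d θ_c)] = 0.384 × 1720 × (2830 − 19.2) × 14.4 / [3200 × (1 + 0.0648 × 14.4)] = 2.67×10^7 / 6186 = 4322 m³.
θ_c = V·X/(Q_w·X_r) when wasting from the recycle, so Q_w = V·X/(θ_c·X_r) = 4322 × 3200 / (14.4 × 7300) = 131.6 m³/d.

Q_w ≈ 132 m³/d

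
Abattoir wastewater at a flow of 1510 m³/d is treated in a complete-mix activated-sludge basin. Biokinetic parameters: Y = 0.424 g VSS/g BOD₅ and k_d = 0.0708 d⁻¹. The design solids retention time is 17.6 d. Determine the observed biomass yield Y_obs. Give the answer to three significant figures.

Y_obs ≈ 0.189 g VSS/g BOD₅

The observed yield is Y_obs = Y/(1 + k_d·θ_c) = 0.424 / (1 + 0.0708 × 17.6) = 0.424 / 2.246 = 0.1888 g VSS per g BOD₅ removed.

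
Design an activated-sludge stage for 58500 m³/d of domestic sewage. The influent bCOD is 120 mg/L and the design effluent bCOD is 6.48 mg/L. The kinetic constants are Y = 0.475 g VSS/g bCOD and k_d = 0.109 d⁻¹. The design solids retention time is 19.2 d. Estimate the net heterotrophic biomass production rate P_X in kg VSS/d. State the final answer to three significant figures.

Observed yield with endogenous decay: Y_obs = Y / (1 + k_d·θ_c) = 0.475 / (1 + 0.109 × 19.2) = 0.475 / 3.093 = 0.1536 g VSS/g bCOD.
Q·(S₀ − S) = 58500 × (120 − 6.48) × 10⁻³ = 6641 kg/d removed.
So the net sludge growth is P_X = 0.1536 × 6641 = 1020 kg VSS/d.

P_X ≈ 1020 kg VSS/d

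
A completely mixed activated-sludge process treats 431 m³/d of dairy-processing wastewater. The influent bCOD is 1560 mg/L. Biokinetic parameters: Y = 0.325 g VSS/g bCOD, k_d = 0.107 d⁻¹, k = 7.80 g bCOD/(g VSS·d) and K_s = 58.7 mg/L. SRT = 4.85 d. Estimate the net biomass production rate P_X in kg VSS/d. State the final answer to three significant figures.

P_X ≈ 143 kg VSS/d

Effluent substrate depends only on kinetics and SRT: S = K_s(1 + k_d θ_c) / [θ_c(Yk − k_d) − 1] = 58.7 × (1 + 0.107 × 4.85) / [4.85 × (0.325 × 7.80 − 0.107) − 1] = 89.16 / 10.78 = 8.274 mg/L.
Correct the yield for decay: Y_obs = Y/(1 + k_d θ_c) = 0.325 / (1 + 0.107 × 4.85) = 0.325 / 1.519 = 0.2140.
Mass of bCOD removed per day: Q(S₀ − S) = 431 × 1552 g/m³ = 668.8 kg/d.
Biomass produced: P_X = Y_obs·Q·ΔS = 0.2140 × 668.8 ≈ 143.1 kg VSS/d.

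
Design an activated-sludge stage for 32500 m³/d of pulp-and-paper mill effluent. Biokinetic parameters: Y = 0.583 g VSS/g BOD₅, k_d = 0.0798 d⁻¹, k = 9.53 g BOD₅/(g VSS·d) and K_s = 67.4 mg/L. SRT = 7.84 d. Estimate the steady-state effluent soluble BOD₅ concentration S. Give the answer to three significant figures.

S ≈ 2.61 mg/L

From the Monod/SRT balance for a CMAS, S = K_s·(1+k_d θ_c)/[θ_c·(Y k − k_d) − 1] = 67.4 × (1 + 0.0798 × 7.84) / [7.84 × (0.583 × 9.53 − 0.0798) − 1] = 109.6 / 41.93 = 2.613 mg/L.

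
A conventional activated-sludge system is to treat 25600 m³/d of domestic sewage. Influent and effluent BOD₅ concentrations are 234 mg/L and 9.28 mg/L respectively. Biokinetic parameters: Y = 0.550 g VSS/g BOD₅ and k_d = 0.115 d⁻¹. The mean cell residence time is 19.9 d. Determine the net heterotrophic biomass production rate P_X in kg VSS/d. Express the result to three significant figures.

P_X ≈ 962 kg VSS/d

Correct the yield for decay: Y_obs = Y/(1 + k_d θ_c) = 0.550 / (1 + 0.115 × 19.9) = 0.550 / 3.288 = 0.1672.
Mass of BOD₅ removed per day: Q(S₀ − S) = 25600 × 224.7 g/m³ = 5753 kg/d.
Net biomass production P_X = Y_obs × Q·(S₀ − S) = 0.1672 × 5753 = 962.2 kg VSS/d.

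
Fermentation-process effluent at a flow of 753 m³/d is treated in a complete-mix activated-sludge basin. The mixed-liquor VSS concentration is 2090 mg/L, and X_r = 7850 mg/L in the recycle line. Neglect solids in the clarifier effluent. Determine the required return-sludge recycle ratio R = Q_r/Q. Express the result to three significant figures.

R ≈ 0.363

Mass balance around the secondary clarifier (neglecting effluent solids): R = X / (X_r − X) = 2090 / (7850 − 2090) = 0.3628.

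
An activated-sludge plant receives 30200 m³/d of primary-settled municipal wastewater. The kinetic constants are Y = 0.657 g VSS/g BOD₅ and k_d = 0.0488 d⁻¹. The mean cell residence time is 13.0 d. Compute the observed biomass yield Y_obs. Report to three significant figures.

Correct the yield for decay: Y_obs = Y/(1 + k_d θ_c) = 0.657 / (1 + 0.0488 × 13.0) = 0.657 / 1.634 = 0.4020.

Y_obs ≈ 0.402 g VSS/g BOD₅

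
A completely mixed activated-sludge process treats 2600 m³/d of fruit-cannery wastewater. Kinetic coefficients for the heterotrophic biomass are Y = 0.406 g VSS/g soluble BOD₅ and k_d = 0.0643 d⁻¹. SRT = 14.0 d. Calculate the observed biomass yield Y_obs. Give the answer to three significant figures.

Y_obs ≈ 0.214 g VSS/g soluble BOD₅

Observed yield with endogenous decay: Y_obs = Y / (1 + k_d·θ_c) = 0.406 / (1 + 0.0643 × 14.0) = 0.406 / 1.900 = 0.2137 g VSS/g soluble BOD₅.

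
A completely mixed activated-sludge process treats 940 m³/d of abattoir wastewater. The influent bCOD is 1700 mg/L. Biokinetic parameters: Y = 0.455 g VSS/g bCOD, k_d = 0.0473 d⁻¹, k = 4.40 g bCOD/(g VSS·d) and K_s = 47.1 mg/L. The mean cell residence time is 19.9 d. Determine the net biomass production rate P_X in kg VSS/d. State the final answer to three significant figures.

Effluent substrate depends only on kinetics and SRT: S = K_s(1 + k_d θ_c) / [θ_c(Yk − k_d) − 1] = 47.1 × (1 + 0.0473 × 19.9) / [19.9 × (0.455 × 4.40 − 0.0473) − 1] = 91.43 / 37.90 = 2.413 mg/L.
Correct the yield for decay: Y_obs = Y/(1 + k_d θ_c) = 0.455 / (1 + 0.0473 × 19.9) = 0.455 / 1.941 = 0.2344.
ΔS = 1700 − 2.41 = 1698 mg/L, so the substrate removal rate is 940 × 1698/1000 = 1596 kg bCOD/d.
So the net sludge growth is P_X = 0.2344 × 1596 = 374.0 kg VSS/d.

P_X ≈ 374 kg VSS/d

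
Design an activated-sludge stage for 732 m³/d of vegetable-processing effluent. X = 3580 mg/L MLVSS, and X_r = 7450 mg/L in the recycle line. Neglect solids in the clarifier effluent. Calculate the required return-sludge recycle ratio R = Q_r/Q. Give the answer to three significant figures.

R = Q_r/Q = X/(X_r − X) = 3580 / (7450 − 3580) = 0.9251.

R ≈ 0.925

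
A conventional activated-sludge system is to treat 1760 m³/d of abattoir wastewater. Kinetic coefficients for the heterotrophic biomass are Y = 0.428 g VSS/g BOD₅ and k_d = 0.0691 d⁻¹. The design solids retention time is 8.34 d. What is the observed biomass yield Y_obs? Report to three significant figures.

Y_obs ≈ 0.272 g VSS/g BOD₅

Observed yield with endogenous decay: Y_obs = Y / (1 + k_d·θ_c) = 0.428 / (1 + 0.0691 × 8.34) = 0.428 / 1.576 = 0.2715 g VSS/g BOD₅.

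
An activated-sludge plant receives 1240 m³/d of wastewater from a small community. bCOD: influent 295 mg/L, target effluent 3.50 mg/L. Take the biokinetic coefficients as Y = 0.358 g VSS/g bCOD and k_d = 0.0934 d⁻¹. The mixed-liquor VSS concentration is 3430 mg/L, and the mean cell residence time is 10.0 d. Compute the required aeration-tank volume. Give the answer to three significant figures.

V ≈ 195 m³

Rearranging the biomass balance for a CMAS with decay, V = Y·Q·ΔS·θ_c / [X·(1+k_d θ_c)] = 0.358 × 1240 × (295 − 3.50) × 10.0 / [3430 × (1 + 0.0934 × 10.0)] = 1.29×10^6 / 6634 = 195.1 m³.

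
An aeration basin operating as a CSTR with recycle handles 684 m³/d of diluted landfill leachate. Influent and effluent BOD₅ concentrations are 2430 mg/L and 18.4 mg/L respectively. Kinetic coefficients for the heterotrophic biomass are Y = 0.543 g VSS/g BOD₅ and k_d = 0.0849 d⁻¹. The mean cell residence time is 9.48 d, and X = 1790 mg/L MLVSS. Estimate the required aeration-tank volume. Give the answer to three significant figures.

From the SRT design equation V = Y Q (S₀−S) θ_c / [X (1 + k_d θ_c)] = 0.543 × 684 × (2430 − 18.4) × 9.48 / [1790 × (1 + 0.0849 × 9.48)] = 8.49×10^6 / 3231 = 2628 m³.

V ≈ 2630 m³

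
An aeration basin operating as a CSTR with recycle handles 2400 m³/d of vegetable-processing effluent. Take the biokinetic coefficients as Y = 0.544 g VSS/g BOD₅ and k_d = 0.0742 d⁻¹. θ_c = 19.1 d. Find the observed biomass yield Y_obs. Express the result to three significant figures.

Y_obs ≈ 0.225 g VSS/g BOD₅

Correct the yield for decay: Y_obs = Y/(1 + k_d θ_c) = 0.544 / (1 + 0.0742 × 19.1) = 0.544 / 2.417 = 0.2251.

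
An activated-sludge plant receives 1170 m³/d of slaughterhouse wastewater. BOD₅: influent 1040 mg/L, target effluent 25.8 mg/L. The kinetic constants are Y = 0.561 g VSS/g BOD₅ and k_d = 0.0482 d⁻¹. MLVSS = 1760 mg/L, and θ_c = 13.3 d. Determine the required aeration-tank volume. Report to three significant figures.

From the SRT design equation V = Y Q (S₀−S) θ_c / [X (1 + k_d θ_c)] = 0.561 × 1170 × (1040 − 25.8) × 13.3 / [1760 × (1 + 0.0482 × 13.3)] = 8.85×10^6 / 2888 = 3065 m³.

V ≈ 3070 m³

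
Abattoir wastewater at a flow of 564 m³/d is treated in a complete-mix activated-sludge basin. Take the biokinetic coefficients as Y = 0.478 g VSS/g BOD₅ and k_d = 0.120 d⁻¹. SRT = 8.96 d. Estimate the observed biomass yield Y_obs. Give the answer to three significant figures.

Y_obs ≈ 0.230 g VSS/g BOD₅

Observed yield with endogenous decay: Y_obs = Y / (1 + k_d·θ_c) = 0.478 / (1 + 0.120 × 8.96) = 0.478 / 2.075 = 0.2303 g VSS/g BOD₅.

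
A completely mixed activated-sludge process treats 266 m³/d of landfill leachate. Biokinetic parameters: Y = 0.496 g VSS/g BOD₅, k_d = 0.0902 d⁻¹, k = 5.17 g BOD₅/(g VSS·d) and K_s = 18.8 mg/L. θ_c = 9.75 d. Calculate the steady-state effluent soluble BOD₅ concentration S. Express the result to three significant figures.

From the Monod/SRT balance for a CMAS, S = K_s·(1+k_d θ_c)/[θ_c·(Y k − k_d) − 1] = 18.8 × (1 + 0.0902 × 9.75) / [9.75 × (0.496 × 5.17 − 0.0902) − 1] = 35.33 / 23.12 = 1.528 mg/L.

S ≈ 1.53 mg/L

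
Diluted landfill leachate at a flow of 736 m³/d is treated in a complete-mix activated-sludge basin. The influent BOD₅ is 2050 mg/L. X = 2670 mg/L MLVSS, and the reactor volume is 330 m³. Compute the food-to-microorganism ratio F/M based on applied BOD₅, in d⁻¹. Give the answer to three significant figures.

Food-to-microorganism ratio F/M = Q S₀ / (V X) = 736 × 2050 / (330.0 × 2670) = 1.712 d⁻¹.

F/M ≈ 1.71 d⁻¹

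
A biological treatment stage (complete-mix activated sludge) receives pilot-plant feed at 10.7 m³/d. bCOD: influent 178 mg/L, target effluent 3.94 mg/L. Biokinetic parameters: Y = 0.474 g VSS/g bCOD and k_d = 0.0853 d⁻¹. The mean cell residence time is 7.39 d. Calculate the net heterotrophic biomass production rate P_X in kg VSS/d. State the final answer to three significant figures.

P_X ≈ 0.541 kg VSS/d

The observed yield is Y_obs = Y/(1 + k_d·θ_c) = 0.474 / (1 + 0.0853 × 7.39) = 0.474 / 1.630 = 0.2907 g VSS per g bCOD removed.
ΔS = 178 − 3.94 = 174.1 mg/L, so the substrate removal rate is 10.7 × 174.1/1000 = 1.862 kg bCOD/d.
Biomass produced: P_X = Y_obs·Q·ΔS = 0.2907 × 1.862 ≈ 0.5415 kg VSS/d.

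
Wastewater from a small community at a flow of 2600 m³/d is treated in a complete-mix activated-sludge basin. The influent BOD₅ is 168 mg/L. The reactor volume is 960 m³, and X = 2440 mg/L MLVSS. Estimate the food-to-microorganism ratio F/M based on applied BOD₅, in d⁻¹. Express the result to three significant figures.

Food-to-microorganism ratio F/M = Q S₀ / (V X) = 2600 × 168 / (960.0 × 2440) = 0.1865 d⁻¹.

F/M ≈ 0.186 d⁻¹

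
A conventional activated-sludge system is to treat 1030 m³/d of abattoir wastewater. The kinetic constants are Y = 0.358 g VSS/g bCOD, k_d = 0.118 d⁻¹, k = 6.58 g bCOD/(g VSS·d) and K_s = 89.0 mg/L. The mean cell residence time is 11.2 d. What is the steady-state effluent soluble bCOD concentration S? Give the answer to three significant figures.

For a completely mixed reactor with recycle the Lawrence–McCarty relation gives S = K_s·(1 + k_d·θ_c) / [θ_c·(Y·k − k_d) − 1] = 89.0 × (1 + 0.118 × 11.2) / [11.2 × (0.358 × 6.58 − 0.118) − 1] = 206.6 / 24.06 = 8.587 mg/L.

S ≈ 8.59 mg/L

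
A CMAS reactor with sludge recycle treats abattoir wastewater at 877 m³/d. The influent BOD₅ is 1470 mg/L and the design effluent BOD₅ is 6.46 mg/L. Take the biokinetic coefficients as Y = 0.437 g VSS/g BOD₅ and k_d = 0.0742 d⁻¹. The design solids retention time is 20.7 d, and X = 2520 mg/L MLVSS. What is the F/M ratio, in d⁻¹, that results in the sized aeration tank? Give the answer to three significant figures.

F/M ≈ 0.282 d⁻¹

From the SRT design equation V = Y Q (S₀−S) θ_c / [X (1 + k_d θ_c)] = 0.437 × 877 × (1470 − 6.46) × 20.7 / [2520 × (1 + 0.0742 × 20.7)] = 1.16×10^7 / 6391 = 1817 m³.
Food-to-microorganism ratio F/M = Q S₀ / (V X) = 877 × 1470 / (1817 × 2520) = 0.2816 d⁻¹.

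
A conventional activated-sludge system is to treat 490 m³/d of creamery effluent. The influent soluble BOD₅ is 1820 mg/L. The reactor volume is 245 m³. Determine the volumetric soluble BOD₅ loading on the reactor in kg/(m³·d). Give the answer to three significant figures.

L_v ≈ 3.64 kg soluble BOD₅/(m³·d)

L_v = Q S₀ / V = 490 × 1820 × 10⁻³ / 245.0 = 3.640 kg/(m³·d).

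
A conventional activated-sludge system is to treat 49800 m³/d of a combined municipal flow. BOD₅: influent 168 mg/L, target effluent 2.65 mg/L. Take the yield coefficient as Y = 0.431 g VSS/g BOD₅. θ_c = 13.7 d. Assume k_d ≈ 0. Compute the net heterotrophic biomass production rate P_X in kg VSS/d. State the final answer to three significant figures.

With endogenous decay neglected, the observed yield equals the true yield: Y_obs = Y = 0.431 g VSS/g BOD₅.
Mass of BOD₅ removed per day: Q(S₀ − S) = 49800 × 165.3 g/m³ = 8234 kg/d.
Biomass produced: P_X = Y_obs·Q·ΔS = 0.4310 × 8234 ≈ 3549 kg VSS/d.

P_X ≈ 3550 kg VSS/d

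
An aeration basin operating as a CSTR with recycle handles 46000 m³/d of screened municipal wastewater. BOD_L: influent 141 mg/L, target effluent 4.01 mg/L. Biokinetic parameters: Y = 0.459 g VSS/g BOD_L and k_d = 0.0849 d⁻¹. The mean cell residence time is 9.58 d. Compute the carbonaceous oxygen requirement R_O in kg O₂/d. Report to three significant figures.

Observed yield with endogenous decay: Y_obs = Y / (1 + k_d·θ_c) = 0.459 / (1 + 0.0849 × 9.58) = 0.459 / 1.813 = 0.2531 g VSS/g BOD_L.
Mass of BOD_L removed per day: Q(S₀ − S) = 46000 × 137.0 g/m³ = 6302 kg/d.
Net sludge production P_X = 0.2531 × 6302 = 1595 kg VSS/d.
R_O = Q·(S₀ − S) − 1.42·P_X = 6302 − 1.42 × 1595 = 4037 kg O₂/d.

R_O ≈ 4040 kg O₂/d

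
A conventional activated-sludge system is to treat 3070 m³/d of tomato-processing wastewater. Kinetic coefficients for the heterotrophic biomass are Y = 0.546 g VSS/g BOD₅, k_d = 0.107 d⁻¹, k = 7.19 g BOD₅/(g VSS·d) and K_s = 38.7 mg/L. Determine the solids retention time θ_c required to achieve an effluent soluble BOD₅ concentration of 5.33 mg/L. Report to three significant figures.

θ_c ≈ 2.72 d

From 1/θ_c = Y·k·S/(K_s + S) − k_d: Y·k·S/(K_s+S) = 0.546 × 7.19 × 5.33 / (38.7 + 5.33) = 0.4752 d⁻¹.
1/θ_c = 0.4752 − 0.107 = 0.3682 d⁻¹, so θ_c = 2.716 d.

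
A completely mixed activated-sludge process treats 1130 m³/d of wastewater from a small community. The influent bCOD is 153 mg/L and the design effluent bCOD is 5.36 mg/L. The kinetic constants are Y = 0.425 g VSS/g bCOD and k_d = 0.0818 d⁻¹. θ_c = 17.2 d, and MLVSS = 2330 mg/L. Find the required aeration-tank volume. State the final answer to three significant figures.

Rearranging the biomass balance for a CMAS with decay, V = Y·Q·ΔS·θ_c / [X·(1+k_d θ_c)] = 0.425 × 1130 × (153 − 5.36) × 17.2 / [2330 × (1 + 0.0818 × 17.2)] = 1.22×10^6 / 5608 = 217.5 m³.

V ≈ 217 m³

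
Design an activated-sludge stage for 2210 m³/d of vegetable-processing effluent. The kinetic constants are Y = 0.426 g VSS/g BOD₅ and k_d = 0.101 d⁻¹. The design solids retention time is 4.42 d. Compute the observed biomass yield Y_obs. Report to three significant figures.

Y_obs ≈ 0.295 g VSS/g BOD₅

Observed yield with endogenous decay: Y_obs = Y / (1 + k_d·θ_c) = 0.426 / (1 + 0.101 × 4.42) = 0.426 / 1.446 = 0.2945 g VSS/g BOD₅.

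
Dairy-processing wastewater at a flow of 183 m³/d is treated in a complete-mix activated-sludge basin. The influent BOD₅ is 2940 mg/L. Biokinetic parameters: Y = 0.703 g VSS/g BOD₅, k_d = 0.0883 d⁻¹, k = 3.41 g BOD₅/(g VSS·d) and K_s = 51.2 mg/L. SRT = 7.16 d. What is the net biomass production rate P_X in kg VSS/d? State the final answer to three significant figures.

For a completely mixed reactor with recycle the Lawrence–McCarty relation gives S = K_s·(1 + k_d·θ_c) / [θ_c·(Y·k − k_d) − 1] = 51.2 × (1 + 0.0883 × 7.16) / [7.16 × (0.703 × 3.41 − 0.0883) − 1] = 83.57 / 15.53 = 5.381 mg/L.
The observed yield is Y_obs = Y/(1 + k_d·θ_c) = 0.703 / (1 + 0.0883 × 7.16) = 0.703 / 1.632 = 0.4307 g VSS per g BOD₅ removed.
Substrate removed = Q·(S₀ − S) = 183 m³/d × (2940 − 5.38) g/m³ = 5.37×10^5 g/d = 537.0 kg/d.
Biomass produced: P_X = Y_obs·Q·ΔS = 0.4307 × 537.0 ≈ 231.3 kg VSS/d.

P_X ≈ 231 kg VSS/d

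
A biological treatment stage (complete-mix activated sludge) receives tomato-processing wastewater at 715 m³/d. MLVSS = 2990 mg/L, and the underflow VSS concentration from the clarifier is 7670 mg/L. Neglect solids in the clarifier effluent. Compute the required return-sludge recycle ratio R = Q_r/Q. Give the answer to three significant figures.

R ≈ 0.639

Mass balance around the secondary clarifier (neglecting effluent solids): R = X / (X_r − X) = 2990 / (7670 − 2990) = 0.6389.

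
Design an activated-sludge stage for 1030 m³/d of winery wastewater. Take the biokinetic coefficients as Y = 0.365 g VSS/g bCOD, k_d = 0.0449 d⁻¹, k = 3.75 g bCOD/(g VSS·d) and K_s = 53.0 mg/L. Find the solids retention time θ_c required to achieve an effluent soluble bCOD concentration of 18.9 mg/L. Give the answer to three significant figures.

θ_c ≈ 3.18 d

At the target effluent, Y k S/(K_s+S) = 0.365×3.75×18.9/71.90 = 0.3598 d⁻¹.
Then 1/θ_c = μ − k_d = 0.3598 − 0.0449 = 0.3149 d⁻¹, giving θ_c = 3.176 d.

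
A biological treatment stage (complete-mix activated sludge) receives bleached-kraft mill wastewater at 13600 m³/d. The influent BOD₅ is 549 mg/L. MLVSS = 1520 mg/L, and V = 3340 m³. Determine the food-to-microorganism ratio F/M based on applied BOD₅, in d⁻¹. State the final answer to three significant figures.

F/M ≈ 1.47 d⁻¹

Food-to-microorganism ratio F/M = Q S₀ / (V X) = 13600 × 549 / (3340 × 1520) = 1.471 d⁻¹.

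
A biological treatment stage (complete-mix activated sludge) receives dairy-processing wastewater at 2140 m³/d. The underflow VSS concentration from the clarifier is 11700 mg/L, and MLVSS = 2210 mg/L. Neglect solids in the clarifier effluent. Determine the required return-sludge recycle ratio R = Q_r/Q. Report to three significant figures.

Mass balance around the secondary clarifier (neglecting effluent solids): R = X / (X_r − X) = 2210 / (11700 − 2210) = 0.2329.

R ≈ 0.233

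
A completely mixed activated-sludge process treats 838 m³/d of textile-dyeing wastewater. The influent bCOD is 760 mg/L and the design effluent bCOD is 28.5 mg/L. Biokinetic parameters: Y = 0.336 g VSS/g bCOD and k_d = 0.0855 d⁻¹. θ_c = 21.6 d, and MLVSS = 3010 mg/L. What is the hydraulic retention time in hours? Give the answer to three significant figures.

τ ≈ 14.9 h

Steady-state biomass mass balance: V·X·(1 + k_d·θ_c) = Y·Q·(S₀ − S)·θ_c, so V = 0.336 × 838 × (760 − 28.5) × 21.6 / [3010 × (1 + 0.0855 × 21.6)] = 4.45×10^6 / 8569 = 519.2 m³.
HRT = V/Q = 519.2 m³ / 838 m³·d⁻¹ = 0.6196 d × 24 = 14.87 h.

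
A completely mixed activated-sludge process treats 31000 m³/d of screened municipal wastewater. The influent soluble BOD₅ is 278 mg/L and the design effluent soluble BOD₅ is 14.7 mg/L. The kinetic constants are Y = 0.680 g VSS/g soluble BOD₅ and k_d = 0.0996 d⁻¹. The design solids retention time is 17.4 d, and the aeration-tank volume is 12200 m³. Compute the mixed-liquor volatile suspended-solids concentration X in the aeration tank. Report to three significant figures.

From V·X·(1 + k_d·θ_c) = Y·Q·(S₀ − S)·θ_c: X = 0.680 × 31000 × (278 − 14.7) × 17.4 / [12200 × (1 + 0.0996 × 17.4)] = 2896 mg/L.

X ≈ 2900 mg/L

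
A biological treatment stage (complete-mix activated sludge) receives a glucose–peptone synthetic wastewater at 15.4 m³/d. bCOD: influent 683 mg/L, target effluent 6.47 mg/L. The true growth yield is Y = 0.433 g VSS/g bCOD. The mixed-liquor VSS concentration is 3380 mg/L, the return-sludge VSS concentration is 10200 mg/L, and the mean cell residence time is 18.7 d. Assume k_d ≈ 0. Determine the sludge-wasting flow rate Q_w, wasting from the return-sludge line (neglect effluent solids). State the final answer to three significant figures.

V·X = Y·Q·ΔS·θ_c gives V = 0.433 × 15.4 × (683 − 6.47) × 18.7 / 3380 = 24.96 m³.
θ_c = V·X/(Q_w·X_r) when wasting from the recycle, so Q_w = V·X/(θ_c·X_r) = 24.96 × 3380 / (18.7 × 10200) = 0.4423 m³/d.

Q_w ≈ 0.442 m³/d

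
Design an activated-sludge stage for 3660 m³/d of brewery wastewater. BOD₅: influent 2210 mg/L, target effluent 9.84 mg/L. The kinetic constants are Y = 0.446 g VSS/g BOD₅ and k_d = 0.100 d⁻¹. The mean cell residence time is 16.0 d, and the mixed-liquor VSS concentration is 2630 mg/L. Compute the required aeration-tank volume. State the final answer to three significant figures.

Rearranging the biomass balance for a CMAS with decay, V = Y·Q·ΔS·θ_c / [X·(1+k_d θ_c)] = 0.446 × 3660 × (2210 − 9.84) × 16.0 / [2630 × (1 + 0.100 × 16.0)] = 5.75×10^7 / 6838 = 8404 m³.

V ≈ 8400 m³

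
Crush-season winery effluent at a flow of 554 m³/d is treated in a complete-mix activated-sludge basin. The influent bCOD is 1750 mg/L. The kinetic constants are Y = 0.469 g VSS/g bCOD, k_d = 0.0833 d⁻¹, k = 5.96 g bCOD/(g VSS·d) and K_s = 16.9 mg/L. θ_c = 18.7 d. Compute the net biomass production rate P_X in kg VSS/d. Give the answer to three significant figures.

P_X ≈ 178 kg VSS/d

From the Monod/SRT balance for a CMAS, S = K_s·(1+k_d θ_c)/[θ_c·(Y k − k_d) − 1] = 16.9 × (1 + 0.0833 × 18.7) / [18.7 × (0.469 × 5.96 − 0.0833) − 1] = 43.23 / 49.71 = 0.8695 mg/L.
Y_obs = Y / (1 + k_d θ_c) = 0.469 / (1 + 0.0833 × 18.7) = 0.469 / 2.558 = 0.1834.
Substrate removed = Q·(S₀ − S) = 554 m³/d × (1750 − 0.869) g/m³ = 9.69×10^5 g/d = 969.0 kg/d.
P_X = Y_obs · Q(S₀ − S) = 0.1834 × 969.0 = 177.7 kg VSS/d.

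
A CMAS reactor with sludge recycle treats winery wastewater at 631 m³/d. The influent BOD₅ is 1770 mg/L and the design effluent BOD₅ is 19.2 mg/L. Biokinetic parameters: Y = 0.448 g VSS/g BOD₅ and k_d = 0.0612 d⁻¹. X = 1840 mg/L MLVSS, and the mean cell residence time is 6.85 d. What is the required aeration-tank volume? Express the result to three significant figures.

V ≈ 1300 m³

From the SRT design equation V = Y Q (S₀−S) θ_c / [X (1 + k_d θ_c)] = 0.448 × 631 × (1770 − 19.2) × 6.85 / [1840 × (1 + 0.0612 × 6.85)] = 3.39×10^6 / 2611 = 1298 m³.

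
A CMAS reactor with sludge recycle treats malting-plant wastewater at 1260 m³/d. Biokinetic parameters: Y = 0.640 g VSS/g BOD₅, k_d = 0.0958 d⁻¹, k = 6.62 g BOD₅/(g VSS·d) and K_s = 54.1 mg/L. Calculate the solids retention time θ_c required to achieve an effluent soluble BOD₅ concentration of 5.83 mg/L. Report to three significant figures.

θ_c ≈ 3.16 d

Specific growth rate at S = 5.83 mg/L: μ = YkS/(K_s+S) = 0.640·6.62·5.83/(54.1+5.83) = 0.4122 d⁻¹.
1/θ_c = 0.4122 − 0.0958 = 0.3164 d⁻¹, so θ_c = 3.161 d.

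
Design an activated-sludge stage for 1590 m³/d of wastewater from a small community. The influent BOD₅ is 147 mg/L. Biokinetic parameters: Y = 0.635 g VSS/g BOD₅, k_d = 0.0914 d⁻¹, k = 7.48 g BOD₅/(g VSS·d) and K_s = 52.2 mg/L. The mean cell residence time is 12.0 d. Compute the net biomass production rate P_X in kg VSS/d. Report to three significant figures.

Effluent substrate depends only on kinetics and SRT: S = K_s(1 + k_d θ_c) / [θ_c(Yk − k_d) − 1] = 52.2 × (1 + 0.0914 × 12.0) / [12.0 × (0.635 × 7.48 − 0.0914) − 1] = 109.5 / 54.90 = 1.994 mg/L.
Correct the yield for decay: Y_obs = Y/(1 + k_d θ_c) = 0.635 / (1 + 0.0914 × 12.0) = 0.635 / 2.097 = 0.3028.
Mass of BOD₅ removed per day: Q(S₀ − S) = 1590 × 145.0 g/m³ = 230.6 kg/d.
Net biomass production P_X = Y_obs × Q·(S₀ − S) = 0.3028 × 230.6 = 69.83 kg VSS/d.

P_X ≈ 69.8 kg VSS/d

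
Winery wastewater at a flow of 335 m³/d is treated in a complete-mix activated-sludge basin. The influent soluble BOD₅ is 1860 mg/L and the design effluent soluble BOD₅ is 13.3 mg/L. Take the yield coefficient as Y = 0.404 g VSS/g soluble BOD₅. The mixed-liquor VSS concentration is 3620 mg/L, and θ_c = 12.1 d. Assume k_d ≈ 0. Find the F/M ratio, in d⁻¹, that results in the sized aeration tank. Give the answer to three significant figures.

V·X = Y·Q·ΔS·θ_c gives V = 0.404 × 335 × (1860 − 13.3) × 12.1 / 3620 = 835.4 m³.
F/M = Q·S₀ / (V·X) = 335 × 1860 / (835.4 × 3620) = 0.2060 g soluble BOD₅·(g VSS·d)⁻¹.

F/M ≈ 0.206 d⁻¹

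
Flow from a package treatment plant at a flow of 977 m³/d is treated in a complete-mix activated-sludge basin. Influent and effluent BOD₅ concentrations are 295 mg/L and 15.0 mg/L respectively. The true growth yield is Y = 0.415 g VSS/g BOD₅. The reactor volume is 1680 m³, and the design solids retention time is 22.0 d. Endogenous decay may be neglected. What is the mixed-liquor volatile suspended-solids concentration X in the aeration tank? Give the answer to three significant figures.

From V·X = Y·Q·(S₀ − S)·θ_c (decay neglected): X = 0.415 × 977 × (295 − 15.0) × 22.0 / 1680 = 1487 mg/L.

X ≈ 1490 mg/L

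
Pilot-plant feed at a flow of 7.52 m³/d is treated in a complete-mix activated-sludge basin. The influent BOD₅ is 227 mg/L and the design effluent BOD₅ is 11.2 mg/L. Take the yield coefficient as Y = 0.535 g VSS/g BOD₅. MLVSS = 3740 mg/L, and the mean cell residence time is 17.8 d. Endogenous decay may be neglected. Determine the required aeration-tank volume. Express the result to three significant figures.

With k_d = 0 the design equation reduces to V = Y Q (S₀−S) θ_c / X = 0.535 × 7.52 × (227 − 11.2) × 17.8 / 3740 = 4.132 m³.

V ≈ 4.13 m³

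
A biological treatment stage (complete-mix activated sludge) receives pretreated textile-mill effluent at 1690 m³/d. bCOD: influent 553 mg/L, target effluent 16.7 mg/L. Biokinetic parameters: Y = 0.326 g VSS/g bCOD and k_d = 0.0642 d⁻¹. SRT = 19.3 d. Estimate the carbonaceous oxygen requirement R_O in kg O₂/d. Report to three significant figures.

R_O ≈ 719 kg O₂/d

The observed yield is Y_obs = Y/(1 + k_d·θ_c) = 0.326 / (1 + 0.0642 × 19.3) = 0.326 / 2.239 = 0.1456 g VSS per g bCOD removed.
Q·(S₀ − S) = 1690 × (553 − 16.7) × 10⁻³ = 906.3 kg/d removed.
P_X = Y_obs·Q·(S₀ − S) = 0.1456 × 906.3 = 132.0 kg VSS/d.
R_O = Q·ΔS − 1.42 P_X = 906.3 − 187.4 = 719.0 kg O₂/d.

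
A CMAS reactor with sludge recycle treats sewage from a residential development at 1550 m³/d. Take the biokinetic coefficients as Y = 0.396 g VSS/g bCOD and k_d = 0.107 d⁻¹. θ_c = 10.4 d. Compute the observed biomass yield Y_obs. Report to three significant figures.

Y_obs ≈ 0.187 g VSS/g bCOD

Y_obs = Y / (1 + k_d θ_c) = 0.396 / (1 + 0.107 × 10.4) = 0.396 / 2.113 = 0.1874.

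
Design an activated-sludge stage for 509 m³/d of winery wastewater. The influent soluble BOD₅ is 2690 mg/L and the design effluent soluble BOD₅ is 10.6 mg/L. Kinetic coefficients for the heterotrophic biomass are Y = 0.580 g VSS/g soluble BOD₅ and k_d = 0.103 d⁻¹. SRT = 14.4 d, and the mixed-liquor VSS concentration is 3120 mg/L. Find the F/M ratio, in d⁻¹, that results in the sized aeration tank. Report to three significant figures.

Rearranging the biomass balance for a CMAS with decay, V = Y·Q·ΔS·θ_c / [X·(1+k_d θ_c)] = 0.580 × 509 × (2690 − 10.6) × 14.4 / [3120 × (1 + 0.103 × 14.4)] = 1.14×10^7 / 7748 = 1470 m³.
F/M = applied load / biomass = Q·S₀/(V·X) = 509 × 2690 / (1470 × 3120) = 0.2985 d⁻¹.

F/M ≈ 0.298 d⁻¹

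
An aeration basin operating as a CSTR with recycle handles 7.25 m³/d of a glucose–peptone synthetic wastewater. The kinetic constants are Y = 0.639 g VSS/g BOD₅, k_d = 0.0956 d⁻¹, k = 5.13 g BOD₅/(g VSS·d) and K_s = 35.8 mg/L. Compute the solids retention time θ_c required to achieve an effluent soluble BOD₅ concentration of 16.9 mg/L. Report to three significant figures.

θ_c ≈ 1.05 d

Specific growth rate at S = 16.9 mg/L: μ = YkS/(K_s+S) = 0.639·5.13·16.9/(35.8+16.9) = 1.051 d⁻¹.
θ_c = 1/(μ − k_d) = 1/(1.051 − 0.0956) = 1/0.9556 = 1.046 d.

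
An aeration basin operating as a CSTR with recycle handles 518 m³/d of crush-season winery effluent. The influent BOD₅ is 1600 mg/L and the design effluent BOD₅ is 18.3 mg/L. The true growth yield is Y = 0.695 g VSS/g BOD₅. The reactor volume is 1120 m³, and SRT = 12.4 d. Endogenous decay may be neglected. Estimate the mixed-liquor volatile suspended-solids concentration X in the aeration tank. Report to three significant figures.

From V·X = Y·Q·(S₀ − S)·θ_c (decay neglected): X = 0.695 × 518 × (1600 − 18.3) × 12.4 / 1120 = 6304 mg/L.

X ≈ 6300 mg/L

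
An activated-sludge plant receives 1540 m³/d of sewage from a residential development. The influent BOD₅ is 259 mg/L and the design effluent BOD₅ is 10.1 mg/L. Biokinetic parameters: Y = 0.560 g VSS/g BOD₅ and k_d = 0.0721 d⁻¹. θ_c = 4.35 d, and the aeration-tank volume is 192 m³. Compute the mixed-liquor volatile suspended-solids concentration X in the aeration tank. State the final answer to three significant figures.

Solving the biomass balance for X: X = Y Q (S₀−S) θ_c / [V (1+k_d θ_c)] = 0.560 × 1540 × (259 − 10.1) × 4.35 / [192 × (1 + 0.0721 × 4.35)] = 3702 mg/L.

X ≈ 3700 mg/L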